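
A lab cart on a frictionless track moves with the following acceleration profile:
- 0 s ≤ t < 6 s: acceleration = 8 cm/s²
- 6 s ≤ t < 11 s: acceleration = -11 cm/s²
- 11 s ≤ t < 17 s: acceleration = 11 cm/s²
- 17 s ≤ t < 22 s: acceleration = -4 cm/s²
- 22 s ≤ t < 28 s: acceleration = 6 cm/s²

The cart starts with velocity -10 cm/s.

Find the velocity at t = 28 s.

65 cm/s

Δv equals the area under the a-t graph; then v = v₀ + Δv.
0–6 s: 8 × 6 = 48 cm/s
6–11 s: -11 × 5 = -55 cm/s
11–17 s: 11 × 6 = 66 cm/s
17–22 s: -4 × 5 = -20 cm/s
22–28 s: 6 × 6 = 36 cm/s
Δv = 75 cm/s, so v(28) = -10 + (75) = 65 cm/s.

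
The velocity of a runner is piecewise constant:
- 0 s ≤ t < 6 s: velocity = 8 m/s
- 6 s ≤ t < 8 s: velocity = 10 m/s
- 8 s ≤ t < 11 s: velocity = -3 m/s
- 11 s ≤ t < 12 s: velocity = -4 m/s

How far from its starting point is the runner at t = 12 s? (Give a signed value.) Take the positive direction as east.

Net displacement equals the area under the velocity-time graph (areas below the axis count negative).
0–6 s: 8 × 6 = 48 m
6–8 s: 10 × 2 = 20 m
8–11 s: -3 × 3 = -9 m
11–12 s: -4 × 1 = -4 m
Net displacement = 55 m

55 m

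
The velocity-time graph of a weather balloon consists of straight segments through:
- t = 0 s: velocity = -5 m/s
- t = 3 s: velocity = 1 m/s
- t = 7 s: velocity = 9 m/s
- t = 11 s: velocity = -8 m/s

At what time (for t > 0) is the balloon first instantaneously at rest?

t = 2.5 s

v changes sign on 0–3 s (from -5 to 1); the graph is linear there, so v = 0 at t = 0 + (5)·(3 − 0)/(1 − -5) = 2.5 s.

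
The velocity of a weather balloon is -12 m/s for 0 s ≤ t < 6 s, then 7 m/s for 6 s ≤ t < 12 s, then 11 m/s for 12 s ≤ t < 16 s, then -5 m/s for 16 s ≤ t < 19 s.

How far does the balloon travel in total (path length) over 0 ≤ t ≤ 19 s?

173 m

Distance (not displacement) is the total path length: add the absolute areas under v-t.
0–6 s: |-12| × 6 = 72 m
6–12 s: |7| × 6 = 42 m
12–16 s: |11| × 4 = 44 m
16–19 s: |-5| × 3 = 15 m
Total distance = 173 m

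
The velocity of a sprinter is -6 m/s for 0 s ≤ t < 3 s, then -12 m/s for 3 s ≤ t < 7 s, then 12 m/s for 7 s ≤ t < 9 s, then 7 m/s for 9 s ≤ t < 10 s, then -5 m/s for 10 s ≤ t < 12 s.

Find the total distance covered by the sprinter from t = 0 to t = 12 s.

107 m

Distance (not displacement) is the total path length: add the absolute areas under v-t.
0–3 s: |-6| × 3 = 18 m
3–7 s: |-12| × 4 = 48 m
7–9 s: |12| × 2 = 24 m
9–10 s: |7| × 1 = 7 m
10–12 s: |-5| × 2 = 10 m
Total distance = 107 m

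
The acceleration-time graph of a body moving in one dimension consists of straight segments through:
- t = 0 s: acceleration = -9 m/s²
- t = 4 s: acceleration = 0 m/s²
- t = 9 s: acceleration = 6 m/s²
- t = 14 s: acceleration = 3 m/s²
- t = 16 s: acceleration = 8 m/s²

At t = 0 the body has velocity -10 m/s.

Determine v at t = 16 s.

Δv equals the area under the a-t graph; then v = v₀ + Δv.
0–4 s: ½(-9 + 0)(4) = -18 m/s
4–9 s: ½(0 + 6)(5) = 15 m/s
9–14 s: ½(6 + 3)(5) = 22.5 m/s
14–16 s: ½(3 + 8)(2) = 11 m/s
Δv = 30.5 m/s, so v(16) = -10 + (30.5) = 20.5 m/s.

20.5 m/s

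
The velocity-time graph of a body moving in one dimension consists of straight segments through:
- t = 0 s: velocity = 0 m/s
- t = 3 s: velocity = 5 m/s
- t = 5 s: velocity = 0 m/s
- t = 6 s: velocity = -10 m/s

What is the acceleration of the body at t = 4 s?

Acceleration is the slope of the v-t graph on 3–5 s: (0 − 5)/(5 − 3) = -2.5 m/s².

-2.5 m/s²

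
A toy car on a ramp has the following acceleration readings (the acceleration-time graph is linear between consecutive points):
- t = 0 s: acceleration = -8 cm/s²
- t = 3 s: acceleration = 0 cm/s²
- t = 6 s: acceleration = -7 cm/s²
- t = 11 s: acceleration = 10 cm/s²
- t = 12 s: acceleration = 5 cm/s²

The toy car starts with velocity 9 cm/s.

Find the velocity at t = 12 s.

Δv equals the area under the a-t graph; then v = v₀ + Δv.
0–3 s: ½(-8 + 0)(3) = -12 cm/s
3–6 s: ½(0 + -7)(3) = -10.5 cm/s
6–11 s: ½(-7 + 10)(5) = 7.5 cm/s
11–12 s: ½(10 + 5)(1) = 7.5 cm/s
Δv = -7.5 cm/s, so v(12) = 9 + (-7.5) = 1.5 cm/s.

1.5 cm/s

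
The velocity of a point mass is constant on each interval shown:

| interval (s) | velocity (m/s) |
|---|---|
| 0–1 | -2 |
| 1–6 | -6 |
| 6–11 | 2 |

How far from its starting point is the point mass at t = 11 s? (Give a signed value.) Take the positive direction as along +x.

-22 m

Net displacement equals the area under the velocity-time graph (areas below the axis count negative).
0–1 s: -2 × 1 = -2 m
1–6 s: -6 × 5 = -30 m
6–11 s: 2 × 5 = 10 m
Net displacement = -22 m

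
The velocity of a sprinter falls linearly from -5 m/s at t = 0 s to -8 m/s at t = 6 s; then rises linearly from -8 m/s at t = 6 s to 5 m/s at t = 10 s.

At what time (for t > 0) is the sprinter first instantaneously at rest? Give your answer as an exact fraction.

t = 110/13 s

v changes sign on 6–10 s (from -8 to 5); the graph is linear there, so v = 0 at t = 6 + (8)·(10 − 6)/(5 − -8) = 110/13 s.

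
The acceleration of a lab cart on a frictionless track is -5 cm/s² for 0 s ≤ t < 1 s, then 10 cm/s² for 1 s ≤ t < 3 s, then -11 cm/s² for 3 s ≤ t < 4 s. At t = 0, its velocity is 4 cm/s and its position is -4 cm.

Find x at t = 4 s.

29 cm

On each constant-a segment, Δv = aΔt and Δx = v₀Δt + ½aΔt²; chain segment to segment.
0–1 s: v starts 4 cm/s; Δx = 4·1 + ½·-5·1² = 1.5 cm; v ends -1 cm/s.
1–3 s: v starts -1 cm/s; Δx = -1·2 + ½·10·2² = 18 cm; v ends 19 cm/s.
3–4 s: v starts 19 cm/s; Δx = 19·1 + ½·-11·1² = 13.5 cm; v ends 8 cm/s.
x(4) = -4 + Σ Δx = 29 cm.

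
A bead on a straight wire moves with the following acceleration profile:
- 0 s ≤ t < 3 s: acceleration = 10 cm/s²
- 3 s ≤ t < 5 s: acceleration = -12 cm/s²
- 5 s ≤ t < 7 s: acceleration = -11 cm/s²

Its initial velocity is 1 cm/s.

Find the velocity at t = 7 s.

-15 cm/s

Δv equals the area under the a-t graph; then v = v₀ + Δv.
0–3 s: 10 × 3 = 30 cm/s
3–5 s: -12 × 2 = -24 cm/s
5–7 s: -11 × 2 = -22 cm/s
Δv = -16 cm/s, so v(7) = 1 + (-16) = -15 cm/s.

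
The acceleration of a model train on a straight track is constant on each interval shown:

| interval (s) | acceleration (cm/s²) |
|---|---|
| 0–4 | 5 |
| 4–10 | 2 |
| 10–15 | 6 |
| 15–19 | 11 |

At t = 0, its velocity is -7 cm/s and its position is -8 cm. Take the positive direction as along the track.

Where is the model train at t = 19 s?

On each constant-a segment, Δv = aΔt and Δx = v₀Δt + ½aΔt²; chain segment to segment.
0–4 s: v starts -7 cm/s; Δx = -7·4 + ½·5·4² = 12 cm; v ends 13 cm/s.
4–10 s: v starts 13 cm/s; Δx = 13·6 + ½·2·6² = 114 cm; v ends 25 cm/s.
10–15 s: v starts 25 cm/s; Δx = 25·5 + ½·6·5² = 200 cm; v ends 55 cm/s.
15–19 s: v starts 55 cm/s; Δx = 55·4 + ½·11·4² = 308 cm; v ends 99 cm/s.
x(19) = -8 + Σ Δx = 626 cm.

626 cm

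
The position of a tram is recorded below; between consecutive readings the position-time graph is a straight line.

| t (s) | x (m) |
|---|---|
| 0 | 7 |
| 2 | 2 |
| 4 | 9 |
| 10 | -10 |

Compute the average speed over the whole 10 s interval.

3.1 m/s

Average speed = (total path length)/(elapsed time); on a piecewise-linear x-t graph the path length is Σ|Δx|.
0–2 s: |Δx| = |2 − 7| = 5 m
2–4 s: |Δx| = |9 − 2| = 7 m
4–10 s: |Δx| = |-10 − 9| = 19 m
Total path = 31 m; average speed = 31/10 = 3.1 m/s.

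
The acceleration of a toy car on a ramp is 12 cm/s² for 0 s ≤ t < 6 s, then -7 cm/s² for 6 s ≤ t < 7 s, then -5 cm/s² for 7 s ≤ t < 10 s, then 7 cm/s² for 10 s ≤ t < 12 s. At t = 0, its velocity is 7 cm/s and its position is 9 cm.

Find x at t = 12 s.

On each constant-a segment, Δv = aΔt and Δx = v₀Δt + ½aΔt²; chain segment to segment.
0–6 s: v starts 7 cm/s; Δx = 7·6 + ½·12·6² = 258 cm; v ends 79 cm/s.
6–7 s: v starts 79 cm/s; Δx = 79·1 + ½·-7·1² = 75.5 cm; v ends 72 cm/s.
7–10 s: v starts 72 cm/s; Δx = 72·3 + ½·-5·3² = 193.5 cm; v ends 57 cm/s.
10–12 s: v starts 57 cm/s; Δx = 57·2 + ½·7·2² = 128 cm; v ends 71 cm/s.
x(12) = 9 + Σ Δx = 664 cm.

664 cm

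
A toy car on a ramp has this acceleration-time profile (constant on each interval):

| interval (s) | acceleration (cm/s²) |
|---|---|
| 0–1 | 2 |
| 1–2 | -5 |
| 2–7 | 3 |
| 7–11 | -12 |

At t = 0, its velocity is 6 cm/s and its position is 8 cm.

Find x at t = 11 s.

49 cm

On each constant-a segment, Δv = aΔt and Δx = v₀Δt + ½aΔt²; chain segment to segment.
0–1 s: v starts 6 cm/s; Δx = 6·1 + ½·2·1² = 7 cm; v ends 8 cm/s.
1–2 s: v starts 8 cm/s; Δx = 8·1 + ½·-5·1² = 5.5 cm; v ends 3 cm/s.
2–7 s: v starts 3 cm/s; Δx = 3·5 + ½·3·5² = 52.5 cm; v ends 18 cm/s.
7–11 s: v starts 18 cm/s; Δx = 18·4 + ½·-12·4² = -24 cm; v ends -30 cm/s.
x(11) = 8 + Σ Δx = 49 cm.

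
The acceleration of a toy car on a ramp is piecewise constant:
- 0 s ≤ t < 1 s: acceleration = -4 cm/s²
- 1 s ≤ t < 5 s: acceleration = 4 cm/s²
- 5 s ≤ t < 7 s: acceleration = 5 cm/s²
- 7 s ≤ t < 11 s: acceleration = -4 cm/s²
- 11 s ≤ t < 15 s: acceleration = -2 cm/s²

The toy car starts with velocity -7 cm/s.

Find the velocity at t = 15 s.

Δv equals the area under the a-t graph; then v = v₀ + Δv.
0–1 s: -4 × 1 = -4 cm/s
1–5 s: 4 × 4 = 16 cm/s
5–7 s: 5 × 2 = 10 cm/s
7–11 s: -4 × 4 = -16 cm/s
11–15 s: -2 × 4 = -8 cm/s
Δv = -2 cm/s, so v(15) = -7 + (-2) = -9 cm/s.

-9 cm/s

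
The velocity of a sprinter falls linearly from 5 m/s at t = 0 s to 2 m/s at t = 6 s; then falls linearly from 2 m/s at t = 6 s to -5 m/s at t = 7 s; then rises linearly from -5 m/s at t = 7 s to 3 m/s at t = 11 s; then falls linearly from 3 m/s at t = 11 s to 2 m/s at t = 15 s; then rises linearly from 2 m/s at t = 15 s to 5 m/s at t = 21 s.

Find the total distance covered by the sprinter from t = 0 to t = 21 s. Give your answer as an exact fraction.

438/7 m

Distance (not displacement) is the total path length: add the absolute areas under v-t.
0–6 s: |½(5 + 2)(6)| = 21 m
6–7 s: v = 0 at t = 44/7 s; triangle areas 2/7 + 25/14 = 29/14 m
7–11 s: v = 0 at t = 9.5 s; triangle areas 6.25 + 2.25 = 8.5 m
11–15 s: |½(3 + 2)(4)| = 10 m
15–21 s: |½(2 + 5)(6)| = 21 m
Total distance = 438/7 m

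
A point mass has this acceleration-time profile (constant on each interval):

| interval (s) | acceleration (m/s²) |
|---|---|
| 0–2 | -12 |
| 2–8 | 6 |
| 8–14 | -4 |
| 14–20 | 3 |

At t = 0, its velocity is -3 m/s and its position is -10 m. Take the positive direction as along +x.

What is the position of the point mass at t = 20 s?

-148 m

On each constant-a segment, Δv = aΔt and Δx = v₀Δt + ½aΔt²; chain segment to segment.
0–2 s: v starts -3 m/s; Δx = -3·2 + ½·-12·2² = -30 m; v ends -27 m/s.
2–8 s: v starts -27 m/s; Δx = -27·6 + ½·6·6² = -54 m; v ends 9 m/s.
8–14 s: v starts 9 m/s; Δx = 9·6 + ½·-4·6² = -18 m; v ends -15 m/s.
14–20 s: v starts -15 m/s; Δx = -15·6 + ½·3·6² = -36 m; v ends 3 m/s.
x(20) = -10 + Σ Δx = -148 m.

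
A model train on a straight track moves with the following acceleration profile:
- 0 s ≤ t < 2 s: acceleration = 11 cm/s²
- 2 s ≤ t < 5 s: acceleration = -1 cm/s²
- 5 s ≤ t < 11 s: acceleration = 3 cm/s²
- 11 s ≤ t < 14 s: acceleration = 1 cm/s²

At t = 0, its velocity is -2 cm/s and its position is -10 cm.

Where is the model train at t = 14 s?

On each constant-a segment, Δv = aΔt and Δx = v₀Δt + ½aΔt²; chain segment to segment.
0–2 s: v starts -2 cm/s; Δx = -2·2 + ½·11·2² = 18 cm; v ends 20 cm/s.
2–5 s: v starts 20 cm/s; Δx = 20·3 + ½·-1·3² = 55.5 cm; v ends 17 cm/s.
5–11 s: v starts 17 cm/s; Δx = 17·6 + ½·3·6² = 156 cm; v ends 35 cm/s.
11–14 s: v starts 35 cm/s; Δx = 35·3 + ½·1·3² = 109.5 cm; v ends 38 cm/s.
x(14) = -10 + Σ Δx = 329 cm.

329 cm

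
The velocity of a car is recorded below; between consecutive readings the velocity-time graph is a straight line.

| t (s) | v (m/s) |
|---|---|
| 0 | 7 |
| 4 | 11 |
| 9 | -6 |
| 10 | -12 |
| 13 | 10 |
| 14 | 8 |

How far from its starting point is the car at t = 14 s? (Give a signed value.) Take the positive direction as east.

Net displacement equals the area under the velocity-time graph (areas below the axis count negative).
0–4 s: ½(7 + 11)(4) = 36 m
4–9 s: ½(11 + -6)(5) = 12.5 m
9–10 s: ½(-6 + -12)(1) = -9 m
10–13 s: ½(-12 + 10)(3) = -3 m
13–14 s: ½(10 + 8)(1) = 9 m
Net displacement = 45.5 m

45.5 m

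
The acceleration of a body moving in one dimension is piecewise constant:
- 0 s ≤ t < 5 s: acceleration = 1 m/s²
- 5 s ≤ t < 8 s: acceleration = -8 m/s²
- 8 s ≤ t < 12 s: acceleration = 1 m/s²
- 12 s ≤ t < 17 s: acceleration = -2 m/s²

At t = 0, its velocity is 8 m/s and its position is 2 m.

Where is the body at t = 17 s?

-38.5 m

On each constant-a segment, Δv = aΔt and Δx = v₀Δt + ½aΔt²; chain segment to segment.
0–5 s: v starts 8 m/s; Δx = 8·5 + ½·1·5² = 52.5 m; v ends 13 m/s.
5–8 s: v starts 13 m/s; Δx = 13·3 + ½·-8·3² = 3 m; v ends -11 m/s.
8–12 s: v starts -11 m/s; Δx = -11·4 + ½·1·4² = -36 m; v ends -7 m/s.
12–17 s: v starts -7 m/s; Δx = -7·5 + ½·-2·5² = -60 m; v ends -17 m/s.
x(17) = 2 + Σ Δx = -38.5 m.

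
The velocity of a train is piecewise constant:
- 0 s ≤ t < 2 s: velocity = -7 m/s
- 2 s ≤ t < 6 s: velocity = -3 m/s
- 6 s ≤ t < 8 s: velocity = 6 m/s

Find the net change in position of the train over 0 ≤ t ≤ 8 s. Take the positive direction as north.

Displacement is the signed area under the v-t curve.
0–2 s: -7 × 2 = -14 m
2–6 s: -3 × 4 = -12 m
6–8 s: 6 × 2 = 12 m
Net displacement = -14 m

-14 m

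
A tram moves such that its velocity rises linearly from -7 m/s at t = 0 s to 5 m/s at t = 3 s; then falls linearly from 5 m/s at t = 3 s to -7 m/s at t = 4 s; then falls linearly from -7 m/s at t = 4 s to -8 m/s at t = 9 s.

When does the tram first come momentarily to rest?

t = 1.75 s

v changes sign on 0–3 s (from -7 to 5); the graph is linear there, so v = 0 at t = 0 + (7)·(3 − 0)/(5 − -7) = 1.75 s.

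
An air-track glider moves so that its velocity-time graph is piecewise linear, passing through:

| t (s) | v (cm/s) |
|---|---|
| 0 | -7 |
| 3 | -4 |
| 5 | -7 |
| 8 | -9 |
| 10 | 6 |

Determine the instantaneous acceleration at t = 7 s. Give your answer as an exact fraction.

-2/3 cm/s²

Acceleration is the slope of the v-t graph on 5–8 s: (-9 − -7)/(8 − 5) = -2/3 cm/s².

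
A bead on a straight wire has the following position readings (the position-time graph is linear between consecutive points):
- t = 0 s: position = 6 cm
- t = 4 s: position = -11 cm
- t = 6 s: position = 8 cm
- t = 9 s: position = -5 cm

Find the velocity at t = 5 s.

9.5 cm/s

Velocity is the slope of the x-t graph on 4–6 s: (8 − -11)/(6 − 4) = 9.5 cm/s.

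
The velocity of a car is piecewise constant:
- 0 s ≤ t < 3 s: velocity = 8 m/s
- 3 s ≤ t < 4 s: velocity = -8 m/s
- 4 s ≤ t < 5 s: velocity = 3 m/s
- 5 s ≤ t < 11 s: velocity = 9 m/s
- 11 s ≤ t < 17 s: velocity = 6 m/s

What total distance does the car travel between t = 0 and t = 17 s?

Distance (not displacement) is the total path length: add the absolute areas under v-t.
0–3 s: |8| × 3 = 24 m
3–4 s: |-8| × 1 = 8 m
4–5 s: |3| × 1 = 3 m
5–11 s: |9| × 6 = 54 m
11–17 s: |6| × 6 = 36 m
Total distance = 125 m

125 m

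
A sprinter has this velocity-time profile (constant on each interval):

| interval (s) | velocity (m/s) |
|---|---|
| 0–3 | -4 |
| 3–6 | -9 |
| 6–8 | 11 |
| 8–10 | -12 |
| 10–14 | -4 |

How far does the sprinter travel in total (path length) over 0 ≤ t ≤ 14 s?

Total distance travelled is ∫|v| dt — sum the magnitudes of each area piece.
0–3 s: |-4| × 3 = 12 m
3–6 s: |-9| × 3 = 27 m
6–8 s: |11| × 2 = 22 m
8–10 s: |-12| × 2 = 24 m
10–14 s: |-4| × 4 = 16 m
Total distance = 101 m

101 m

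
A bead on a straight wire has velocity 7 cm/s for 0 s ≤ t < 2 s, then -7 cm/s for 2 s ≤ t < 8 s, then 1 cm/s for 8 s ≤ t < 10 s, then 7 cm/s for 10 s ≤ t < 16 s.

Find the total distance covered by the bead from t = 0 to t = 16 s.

100 cm

Distance (not displacement) is the total path length: add the absolute areas under v-t.
0–2 s: |7| × 2 = 14 cm
2–8 s: |-7| × 6 = 42 cm
8–10 s: |1| × 2 = 2 cm
10–16 s: |7| × 6 = 42 cm
Total distance = 100 cm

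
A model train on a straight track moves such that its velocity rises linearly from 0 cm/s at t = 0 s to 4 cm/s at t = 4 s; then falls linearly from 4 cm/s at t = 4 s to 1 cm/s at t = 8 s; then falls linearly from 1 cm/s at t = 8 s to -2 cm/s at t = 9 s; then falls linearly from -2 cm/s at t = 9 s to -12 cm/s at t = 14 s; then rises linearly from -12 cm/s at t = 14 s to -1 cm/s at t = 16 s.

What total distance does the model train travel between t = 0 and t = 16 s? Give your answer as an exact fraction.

401/6 cm

Total distance travelled is ∫|v| dt — sum the magnitudes of each area piece.
0–4 s: |½(0 + 4)(4)| = 8 cm
4–8 s: |½(4 + 1)(4)| = 10 cm
8–9 s: v = 0 at t = 25/3 s; triangle areas 1/6 + 2/3 = 5/6 cm
9–14 s: |½(-2 + -12)(5)| = 35 cm
14–16 s: |½(-12 + -1)(2)| = 13 cm
Total distance = 401/6 cm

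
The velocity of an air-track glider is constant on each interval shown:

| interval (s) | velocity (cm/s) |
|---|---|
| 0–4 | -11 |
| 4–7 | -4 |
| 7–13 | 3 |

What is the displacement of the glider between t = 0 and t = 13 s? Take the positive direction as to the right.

Net displacement equals the area under the velocity-time graph (areas below the axis count negative).
0–4 s: -11 × 4 = -44 cm
4–7 s: -4 × 3 = -12 cm
7–13 s: 3 × 6 = 18 cm
Net displacement = -38 cm

-38 cm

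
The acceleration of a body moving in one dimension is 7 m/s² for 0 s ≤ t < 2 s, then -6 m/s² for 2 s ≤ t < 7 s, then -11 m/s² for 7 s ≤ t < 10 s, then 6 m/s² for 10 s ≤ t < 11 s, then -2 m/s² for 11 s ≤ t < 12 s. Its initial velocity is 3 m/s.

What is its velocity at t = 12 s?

-42 m/s

Δv equals the area under the a-t graph; then v = v₀ + Δv.
0–2 s: 7 × 2 = 14 m/s
2–7 s: -6 × 5 = -30 m/s
7–10 s: -11 × 3 = -33 m/s
10–11 s: 6 × 1 = 6 m/s
11–12 s: -2 × 1 = -2 m/s
Δv = -45 m/s, so v(12) = 3 + (-45) = -42 m/s.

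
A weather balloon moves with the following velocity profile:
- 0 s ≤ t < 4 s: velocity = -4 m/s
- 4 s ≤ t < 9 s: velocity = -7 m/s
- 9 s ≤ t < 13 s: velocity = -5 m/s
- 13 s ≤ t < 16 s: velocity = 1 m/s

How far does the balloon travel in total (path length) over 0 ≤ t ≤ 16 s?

74 m

Distance (not displacement) is the total path length: add the absolute areas under v-t.
0–4 s: |-4| × 4 = 16 m
4–9 s: |-7| × 5 = 35 m
9–13 s: |-5| × 4 = 20 m
13–16 s: |1| × 3 = 3 m
Total distance = 74 m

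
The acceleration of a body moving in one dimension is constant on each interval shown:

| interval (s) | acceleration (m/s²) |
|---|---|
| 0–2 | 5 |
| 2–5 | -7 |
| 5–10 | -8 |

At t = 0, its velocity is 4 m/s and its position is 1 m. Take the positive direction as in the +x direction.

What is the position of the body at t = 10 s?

-105.5 m

On each constant-a segment, Δv = aΔt and Δx = v₀Δt + ½aΔt²; chain segment to segment.
0–2 s: v starts 4 m/s; Δx = 4·2 + ½·5·2² = 18 m; v ends 14 m/s.
2–5 s: v starts 14 m/s; Δx = 14·3 + ½·-7·3² = 10.5 m; v ends -7 m/s.
5–10 s: v starts -7 m/s; Δx = -7·5 + ½·-8·5² = -135 m; v ends -47 m/s.
x(10) = 1 + Σ Δx = -105.5 m.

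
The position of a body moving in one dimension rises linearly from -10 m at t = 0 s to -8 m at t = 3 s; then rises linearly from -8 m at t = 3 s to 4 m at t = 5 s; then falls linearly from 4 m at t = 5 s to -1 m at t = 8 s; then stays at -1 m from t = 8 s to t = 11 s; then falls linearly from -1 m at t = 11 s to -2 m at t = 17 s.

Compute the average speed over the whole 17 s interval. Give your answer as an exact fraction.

Average speed = (total path length)/(elapsed time); on a piecewise-linear x-t graph the path length is Σ|Δx|.
0–3 s: |Δx| = |-8 − -10| = 2 m
3–5 s: |Δx| = |4 − -8| = 12 m
5–8 s: |Δx| = |-1 − 4| = 5 m
8–11 s: |Δx| = |-1 − -1| = 0 m
11–17 s: |Δx| = |-2 − -1| = 1 m
Total path = 20 m; average speed = 20/17 = 20/17 m/s.

20/17 m/s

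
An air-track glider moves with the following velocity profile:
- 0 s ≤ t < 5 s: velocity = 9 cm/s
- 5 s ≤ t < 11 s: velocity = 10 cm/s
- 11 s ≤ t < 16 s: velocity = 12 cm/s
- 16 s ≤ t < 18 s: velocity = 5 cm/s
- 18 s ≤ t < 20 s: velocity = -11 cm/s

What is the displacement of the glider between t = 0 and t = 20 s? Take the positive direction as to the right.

Net displacement equals the area under the velocity-time graph (areas below the axis count negative).
0–5 s: 9 × 5 = 45 cm
5–11 s: 10 × 6 = 60 cm
11–16 s: 12 × 5 = 60 cm
16–18 s: 5 × 2 = 10 cm
18–20 s: -11 × 2 = -22 cm
Net displacement = 153 cm

153 cm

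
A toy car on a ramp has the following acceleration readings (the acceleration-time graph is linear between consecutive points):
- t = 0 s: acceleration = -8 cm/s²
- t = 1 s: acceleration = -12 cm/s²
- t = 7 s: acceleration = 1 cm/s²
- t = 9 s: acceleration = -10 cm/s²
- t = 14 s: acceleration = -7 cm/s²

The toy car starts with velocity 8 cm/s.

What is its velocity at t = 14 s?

Δv equals the area under the a-t graph; then v = v₀ + Δv.
0–1 s: ½(-8 + -12)(1) = -10 cm/s
1–7 s: ½(-12 + 1)(6) = -33 cm/s
7–9 s: ½(1 + -10)(2) = -9 cm/s
9–14 s: ½(-10 + -7)(5) = -42.5 cm/s
Δv = -94.5 cm/s, so v(14) = 8 + (-94.5) = -86.5 cm/s.

-86.5 cm/s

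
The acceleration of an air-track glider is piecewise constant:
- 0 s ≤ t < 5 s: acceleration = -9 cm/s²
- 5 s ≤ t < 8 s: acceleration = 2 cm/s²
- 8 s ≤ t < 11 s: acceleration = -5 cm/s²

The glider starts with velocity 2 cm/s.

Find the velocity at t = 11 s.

-52 cm/s

Δv equals the area under the a-t graph; then v = v₀ + Δv.
0–5 s: -9 × 5 = -45 cm/s
5–8 s: 2 × 3 = 6 cm/s
8–11 s: -5 × 3 = -15 cm/s
Δv = -54 cm/s, so v(11) = 2 + (-54) = -52 cm/s.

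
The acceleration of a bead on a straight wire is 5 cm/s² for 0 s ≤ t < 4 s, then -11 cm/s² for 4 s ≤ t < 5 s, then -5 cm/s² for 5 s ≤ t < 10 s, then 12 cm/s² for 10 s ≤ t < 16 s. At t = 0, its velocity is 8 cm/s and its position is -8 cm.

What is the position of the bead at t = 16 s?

277 cm

On each constant-a segment, Δv = aΔt and Δx = v₀Δt + ½aΔt²; chain segment to segment.
0–4 s: v starts 8 cm/s; Δx = 8·4 + ½·5·4² = 72 cm; v ends 28 cm/s.
4–5 s: v starts 28 cm/s; Δx = 28·1 + ½·-11·1² = 22.5 cm; v ends 17 cm/s.
5–10 s: v starts 17 cm/s; Δx = 17·5 + ½·-5·5² = 22.5 cm; v ends -8 cm/s.
10–16 s: v starts -8 cm/s; Δx = -8·6 + ½·12·6² = 168 cm; v ends 64 cm/s.
x(16) = -8 + Σ Δx = 277 cm.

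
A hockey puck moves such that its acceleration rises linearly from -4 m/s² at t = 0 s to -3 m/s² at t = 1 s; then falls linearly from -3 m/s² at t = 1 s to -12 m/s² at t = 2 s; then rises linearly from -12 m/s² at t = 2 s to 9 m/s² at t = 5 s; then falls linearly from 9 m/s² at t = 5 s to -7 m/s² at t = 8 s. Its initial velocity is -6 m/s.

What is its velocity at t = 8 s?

-18.5 m/s

Δv equals the area under the a-t graph; then v = v₀ + Δv.
0–1 s: ½(-4 + -3)(1) = -3.5 m/s
1–2 s: ½(-3 + -12)(1) = -7.5 m/s
2–5 s: ½(-12 + 9)(3) = -4.5 m/s
5–8 s: ½(9 + -7)(3) = 3 m/s
Δv = -12.5 m/s, so v(8) = -6 + (-12.5) = -18.5 m/s.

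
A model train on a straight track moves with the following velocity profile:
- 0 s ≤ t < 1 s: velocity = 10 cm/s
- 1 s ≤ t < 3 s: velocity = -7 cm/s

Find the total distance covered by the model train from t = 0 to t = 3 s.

24 cm

Total distance travelled is ∫|v| dt — sum the magnitudes of each area piece.
0–1 s: |10| × 1 = 10 cm
1–3 s: |-7| × 2 = 14 cm
Total distance = 24 cm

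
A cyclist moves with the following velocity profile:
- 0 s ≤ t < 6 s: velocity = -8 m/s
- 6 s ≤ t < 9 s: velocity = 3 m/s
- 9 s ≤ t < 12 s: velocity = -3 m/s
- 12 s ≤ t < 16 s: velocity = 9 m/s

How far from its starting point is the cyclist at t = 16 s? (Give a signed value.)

-12 m

Displacement is the signed area under the v-t curve.
0–6 s: -8 × 6 = -48 m
6–9 s: 3 × 3 = 9 m
9–12 s: -3 × 3 = -9 m
12–16 s: 9 × 4 = 36 m
Net displacement = -12 m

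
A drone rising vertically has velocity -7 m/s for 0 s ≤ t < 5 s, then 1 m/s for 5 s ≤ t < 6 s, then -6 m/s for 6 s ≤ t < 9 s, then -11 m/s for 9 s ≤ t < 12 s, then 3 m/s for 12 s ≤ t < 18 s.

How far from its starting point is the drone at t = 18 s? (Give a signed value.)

Net displacement equals the area under the velocity-time graph (areas below the axis count negative).
0–5 s: -7 × 5 = -35 m
5–6 s: 1 × 1 = 1 m
6–9 s: -6 × 3 = -18 m
9–12 s: -11 × 3 = -33 m
12–18 s: 3 × 6 = 18 m
Net displacement = -67 m

-67 m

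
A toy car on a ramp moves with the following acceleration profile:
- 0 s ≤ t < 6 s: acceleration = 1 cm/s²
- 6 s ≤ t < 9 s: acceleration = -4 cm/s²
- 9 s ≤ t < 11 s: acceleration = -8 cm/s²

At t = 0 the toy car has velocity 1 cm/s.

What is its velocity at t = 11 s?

Δv equals the area under the a-t graph; then v = v₀ + Δv.
0–6 s: 1 × 6 = 6 cm/s
6–9 s: -4 × 3 = -12 cm/s
9–11 s: -8 × 2 = -16 cm/s
Δv = -22 cm/s, so v(11) = 1 + (-22) = -21 cm/s.

-21 cm/s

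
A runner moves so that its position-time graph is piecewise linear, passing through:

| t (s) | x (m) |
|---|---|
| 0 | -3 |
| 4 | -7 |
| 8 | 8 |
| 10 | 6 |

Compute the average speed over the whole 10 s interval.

Average speed = (total path length)/(elapsed time); on a piecewise-linear x-t graph the path length is Σ|Δx|.
0–4 s: |Δx| = |-7 − -3| = 4 m
4–8 s: |Δx| = |8 − -7| = 15 m
8–10 s: |Δx| = |6 − 8| = 2 m
Total path = 21 m; average speed = 21/10 = 2.1 m/s.

2.1 m/s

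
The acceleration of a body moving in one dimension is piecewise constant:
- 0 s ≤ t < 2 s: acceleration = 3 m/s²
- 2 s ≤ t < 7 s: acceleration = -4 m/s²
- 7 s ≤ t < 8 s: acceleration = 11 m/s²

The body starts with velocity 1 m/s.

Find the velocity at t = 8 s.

Δv equals the area under the a-t graph; then v = v₀ + Δv.
0–2 s: 3 × 2 = 6 m/s
2–7 s: -4 × 5 = -20 m/s
7–8 s: 11 × 1 = 11 m/s
Δv = -3 m/s, so v(8) = 1 + (-3) = -2 m/s.

-2 m/s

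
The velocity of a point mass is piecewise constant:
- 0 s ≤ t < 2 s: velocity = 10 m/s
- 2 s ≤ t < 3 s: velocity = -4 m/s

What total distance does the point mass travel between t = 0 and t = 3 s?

Total distance travelled is ∫|v| dt — sum the magnitudes of each area piece.
0–2 s: |10| × 2 = 20 m
2–3 s: |-4| × 1 = 4 m
Total distance = 24 m

24 m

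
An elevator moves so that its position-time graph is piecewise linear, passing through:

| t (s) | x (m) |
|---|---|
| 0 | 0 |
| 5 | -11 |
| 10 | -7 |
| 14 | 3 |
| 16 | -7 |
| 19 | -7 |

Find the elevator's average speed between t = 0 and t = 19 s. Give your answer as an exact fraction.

35/19 m/s

Average speed = (total path length)/(elapsed time); on a piecewise-linear x-t graph the path length is Σ|Δx|.
0–5 s: |Δx| = |-11 − 0| = 11 m
5–10 s: |Δx| = |-7 − -11| = 4 m
10–14 s: |Δx| = |3 − -7| = 10 m
14–16 s: |Δx| = |-7 − 3| = 10 m
16–19 s: |Δx| = |-7 − -7| = 0 m
Total path = 35 m; average speed = 35/19 = 35/19 m/s.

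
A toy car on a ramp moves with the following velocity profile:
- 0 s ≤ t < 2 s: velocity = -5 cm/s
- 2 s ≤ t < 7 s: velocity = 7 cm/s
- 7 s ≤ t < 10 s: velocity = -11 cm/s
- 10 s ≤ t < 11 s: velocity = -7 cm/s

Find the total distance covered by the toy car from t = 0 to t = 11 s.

Distance (not displacement) is the total path length: add the absolute areas under v-t.
0–2 s: |-5| × 2 = 10 cm
2–7 s: |7| × 5 = 35 cm
7–10 s: |-11| × 3 = 33 cm
10–11 s: |-7| × 1 = 7 cm
Total distance = 85 cm

85 cm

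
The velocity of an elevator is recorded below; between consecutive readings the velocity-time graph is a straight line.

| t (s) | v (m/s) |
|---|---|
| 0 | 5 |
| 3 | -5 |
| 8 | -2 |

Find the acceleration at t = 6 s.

Acceleration is the slope of the v-t graph on 3–8 s: (-2 − -5)/(8 − 3) = 0.6 m/s².

0.6 m/s²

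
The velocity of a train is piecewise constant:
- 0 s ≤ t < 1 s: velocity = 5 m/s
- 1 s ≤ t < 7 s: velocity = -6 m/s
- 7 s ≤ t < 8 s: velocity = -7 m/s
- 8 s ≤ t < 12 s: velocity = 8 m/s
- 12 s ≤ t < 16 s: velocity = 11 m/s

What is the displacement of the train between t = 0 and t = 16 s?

Net displacement equals the area under the velocity-time graph (areas below the axis count negative).
0–1 s: 5 × 1 = 5 m
1–7 s: -6 × 6 = -36 m
7–8 s: -7 × 1 = -7 m
8–12 s: 8 × 4 = 32 m
12–16 s: 11 × 4 = 44 m
Net displacement = 38 m

38 m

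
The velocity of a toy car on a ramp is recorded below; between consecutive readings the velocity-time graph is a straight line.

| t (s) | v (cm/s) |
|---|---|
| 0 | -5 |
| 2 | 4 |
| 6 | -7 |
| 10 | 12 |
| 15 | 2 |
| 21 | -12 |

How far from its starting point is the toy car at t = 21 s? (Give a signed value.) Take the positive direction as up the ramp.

Displacement is the signed area under the v-t curve.
0–2 s: ½(-5 + 4)(2) = -1 cm
2–6 s: ½(4 + -7)(4) = -6 cm
6–10 s: ½(-7 + 12)(4) = 10 cm
10–15 s: ½(12 + 2)(5) = 35 cm
15–21 s: ½(2 + -12)(6) = -30 cm
Net displacement = 8 cm

8 cm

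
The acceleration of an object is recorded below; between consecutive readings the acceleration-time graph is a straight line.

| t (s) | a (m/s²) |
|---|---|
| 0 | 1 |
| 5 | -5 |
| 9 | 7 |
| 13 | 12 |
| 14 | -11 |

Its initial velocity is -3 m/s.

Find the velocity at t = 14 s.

Δv equals the area under the a-t graph; then v = v₀ + Δv.
0–5 s: ½(1 + -5)(5) = -10 m/s
5–9 s: ½(-5 + 7)(4) = 4 m/s
9–13 s: ½(7 + 12)(4) = 38 m/s
13–14 s: ½(12 + -11)(1) = 0.5 m/s
Δv = 32.5 m/s, so v(14) = -3 + (32.5) = 29.5 m/s.

29.5 m/s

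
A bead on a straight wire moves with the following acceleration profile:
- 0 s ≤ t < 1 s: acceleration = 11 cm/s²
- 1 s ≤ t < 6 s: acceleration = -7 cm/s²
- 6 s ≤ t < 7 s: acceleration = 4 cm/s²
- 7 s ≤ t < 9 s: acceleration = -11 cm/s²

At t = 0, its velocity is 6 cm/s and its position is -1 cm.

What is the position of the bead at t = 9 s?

On each constant-a segment, Δv = aΔt and Δx = v₀Δt + ½aΔt²; chain segment to segment.
0–1 s: v starts 6 cm/s; Δx = 6·1 + ½·11·1² = 11.5 cm; v ends 17 cm/s.
1–6 s: v starts 17 cm/s; Δx = 17·5 + ½·-7·5² = -2.5 cm; v ends -18 cm/s.
6–7 s: v starts -18 cm/s; Δx = -18·1 + ½·4·1² = -16 cm; v ends -14 cm/s.
7–9 s: v starts -14 cm/s; Δx = -14·2 + ½·-11·2² = -50 cm; v ends -36 cm/s.
x(9) = -1 + Σ Δx = -58 cm.

-58 cm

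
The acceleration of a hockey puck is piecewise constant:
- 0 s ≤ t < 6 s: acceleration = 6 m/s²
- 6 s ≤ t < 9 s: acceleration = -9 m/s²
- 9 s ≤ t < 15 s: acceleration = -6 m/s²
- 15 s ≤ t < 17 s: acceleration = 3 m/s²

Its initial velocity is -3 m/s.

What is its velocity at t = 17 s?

-24 m/s

Δv equals the area under the a-t graph; then v = v₀ + Δv.
0–6 s: 6 × 6 = 36 m/s
6–9 s: -9 × 3 = -27 m/s
9–15 s: -6 × 6 = -36 m/s
15–17 s: 3 × 2 = 6 m/s
Δv = -21 m/s, so v(17) = -3 + (-21) = -24 m/s.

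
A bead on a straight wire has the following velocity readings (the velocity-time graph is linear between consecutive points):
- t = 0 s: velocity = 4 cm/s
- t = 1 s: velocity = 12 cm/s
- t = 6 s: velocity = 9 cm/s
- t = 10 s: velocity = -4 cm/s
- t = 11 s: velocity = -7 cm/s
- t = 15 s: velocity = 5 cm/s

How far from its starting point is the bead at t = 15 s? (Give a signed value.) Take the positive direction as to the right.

61 cm

Net displacement equals the area under the velocity-time graph (areas below the axis count negative).
0–1 s: ½(4 + 12)(1) = 8 cm
1–6 s: ½(12 + 9)(5) = 52.5 cm
6–10 s: ½(9 + -4)(4) = 10 cm
10–11 s: ½(-4 + -7)(1) = -5.5 cm
11–15 s: ½(-7 + 5)(4) = -4 cm
Net displacement = 61 cm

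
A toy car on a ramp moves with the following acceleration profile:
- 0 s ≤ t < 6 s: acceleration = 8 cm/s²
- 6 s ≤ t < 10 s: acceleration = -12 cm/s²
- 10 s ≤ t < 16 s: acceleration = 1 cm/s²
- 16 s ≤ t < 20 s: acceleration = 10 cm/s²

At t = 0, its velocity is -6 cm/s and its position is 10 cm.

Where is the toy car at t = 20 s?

On each constant-a segment, Δv = aΔt and Δx = v₀Δt + ½aΔt²; chain segment to segment.
0–6 s: v starts -6 cm/s; Δx = -6·6 + ½·8·6² = 108 cm; v ends 42 cm/s.
6–10 s: v starts 42 cm/s; Δx = 42·4 + ½·-12·4² = 72 cm; v ends -6 cm/s.
10–16 s: v starts -6 cm/s; Δx = -6·6 + ½·1·6² = -18 cm; v ends 0 cm/s.
16–20 s: v starts 0 cm/s; Δx = 0·4 + ½·10·4² = 80 cm; v ends 40 cm/s.
x(20) = 10 + Σ Δx = 252 cm.

252 cm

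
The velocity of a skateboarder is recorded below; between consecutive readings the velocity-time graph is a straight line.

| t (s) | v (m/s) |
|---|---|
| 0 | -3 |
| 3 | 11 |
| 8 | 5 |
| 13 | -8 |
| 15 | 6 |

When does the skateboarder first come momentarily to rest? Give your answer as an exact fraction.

t = 9/14 s

v changes sign on 0–3 s (from -3 to 11); the graph is linear there, so v = 0 at t = 0 + (3)·(3 − 0)/(11 − -3) = 9/14 s.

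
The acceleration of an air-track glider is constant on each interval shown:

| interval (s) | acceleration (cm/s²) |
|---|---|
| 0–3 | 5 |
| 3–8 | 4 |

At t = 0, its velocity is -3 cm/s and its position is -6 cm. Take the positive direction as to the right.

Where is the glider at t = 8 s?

On each constant-a segment, Δv = aΔt and Δx = v₀Δt + ½aΔt²; chain segment to segment.
0–3 s: v starts -3 cm/s; Δx = -3·3 + ½·5·3² = 13.5 cm; v ends 12 cm/s.
3–8 s: v starts 12 cm/s; Δx = 12·5 + ½·4·5² = 110 cm; v ends 32 cm/s.
x(8) = -6 + Σ Δx = 117.5 cm.

117.5 cm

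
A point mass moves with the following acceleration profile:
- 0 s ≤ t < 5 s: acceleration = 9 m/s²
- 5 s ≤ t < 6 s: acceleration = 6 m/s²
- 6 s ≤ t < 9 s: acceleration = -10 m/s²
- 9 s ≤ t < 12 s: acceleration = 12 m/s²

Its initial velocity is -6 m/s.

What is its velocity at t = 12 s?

51 m/s

Δv equals the area under the a-t graph; then v = v₀ + Δv.
0–5 s: 9 × 5 = 45 m/s
5–6 s: 6 × 1 = 6 m/s
6–9 s: -10 × 3 = -30 m/s
9–12 s: 12 × 3 = 36 m/s
Δv = 57 m/s, so v(12) = -6 + (57) = 51 m/s.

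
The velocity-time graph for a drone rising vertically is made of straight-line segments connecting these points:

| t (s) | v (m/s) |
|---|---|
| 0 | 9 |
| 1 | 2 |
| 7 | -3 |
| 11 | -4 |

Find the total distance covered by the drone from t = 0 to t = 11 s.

27.3 m

Distance (not displacement) is the total path length: add the absolute areas under v-t.
0–1 s: |½(9 + 2)(1)| = 5.5 m
1–7 s: v = 0 at t = 3.4 s; triangle areas 2.4 + 5.4 = 7.8 m
7–11 s: |½(-3 + -4)(4)| = 14 m
Total distance = 27.3 m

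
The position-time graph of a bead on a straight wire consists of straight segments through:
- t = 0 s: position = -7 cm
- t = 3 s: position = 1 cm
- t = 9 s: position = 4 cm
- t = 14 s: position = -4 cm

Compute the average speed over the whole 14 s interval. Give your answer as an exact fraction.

Average speed = (total path length)/(elapsed time); on a piecewise-linear x-t graph the path length is Σ|Δx|.
0–3 s: |Δx| = |1 − -7| = 8 cm
3–9 s: |Δx| = |4 − 1| = 3 cm
9–14 s: |Δx| = |-4 − 4| = 8 cm
Total path = 19 cm; average speed = 19/14 = 19/14 cm/s.

19/14 cm/s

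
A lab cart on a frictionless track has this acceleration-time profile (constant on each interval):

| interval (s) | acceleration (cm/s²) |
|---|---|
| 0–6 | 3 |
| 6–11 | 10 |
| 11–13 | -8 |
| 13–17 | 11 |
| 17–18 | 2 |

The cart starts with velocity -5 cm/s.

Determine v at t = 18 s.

93 cm/s

Δv equals the area under the a-t graph; then v = v₀ + Δv.
0–6 s: 3 × 6 = 18 cm/s
6–11 s: 10 × 5 = 50 cm/s
11–13 s: -8 × 2 = -16 cm/s
13–17 s: 11 × 4 = 44 cm/s
17–18 s: 2 × 1 = 2 cm/s
Δv = 98 cm/s, so v(18) = -5 + (98) = 93 cm/s.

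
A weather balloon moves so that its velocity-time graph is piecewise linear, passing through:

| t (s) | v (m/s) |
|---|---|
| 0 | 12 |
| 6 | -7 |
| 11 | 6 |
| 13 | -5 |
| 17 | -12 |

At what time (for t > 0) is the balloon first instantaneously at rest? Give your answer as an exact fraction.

t = 72/19 s

v changes sign on 0–6 s (from 12 to -7); the graph is linear there, so v = 0 at t = 0 + (-12)·(6 − 0)/(-7 − 12) = 72/19 s.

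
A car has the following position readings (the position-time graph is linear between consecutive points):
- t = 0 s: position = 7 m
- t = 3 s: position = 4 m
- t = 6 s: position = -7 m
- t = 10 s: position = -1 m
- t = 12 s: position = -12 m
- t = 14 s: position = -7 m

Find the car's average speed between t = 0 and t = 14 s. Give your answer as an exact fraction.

Average speed = (total path length)/(elapsed time); on a piecewise-linear x-t graph the path length is Σ|Δx|.
0–3 s: |Δx| = |4 − 7| = 3 m
3–6 s: |Δx| = |-7 − 4| = 11 m
6–10 s: |Δx| = |-1 − -7| = 6 m
10–12 s: |Δx| = |-12 − -1| = 11 m
12–14 s: |Δx| = |-7 − -12| = 5 m
Total path = 36 m; average speed = 36/14 = 18/7 m/s.

18/7 m/s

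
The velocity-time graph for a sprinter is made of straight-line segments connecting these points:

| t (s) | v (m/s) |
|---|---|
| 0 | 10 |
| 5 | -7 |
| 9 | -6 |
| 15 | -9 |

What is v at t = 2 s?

On 0–5 s the graph is linear from 10 to -7 m/s: v(2) = 10 + (-7 − 10)·(2 − 0)/(5 − 0) = 3.2 m/s.

3.2 m/s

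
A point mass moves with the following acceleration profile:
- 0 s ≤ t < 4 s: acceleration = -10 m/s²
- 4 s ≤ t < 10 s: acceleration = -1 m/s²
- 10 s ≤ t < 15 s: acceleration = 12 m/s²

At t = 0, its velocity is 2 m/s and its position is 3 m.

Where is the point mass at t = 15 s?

-385 m

On each constant-a segment, Δv = aΔt and Δx = v₀Δt + ½aΔt²; chain segment to segment.
0–4 s: v starts 2 m/s; Δx = 2·4 + ½·-10·4² = -72 m; v ends -38 m/s.
4–10 s: v starts -38 m/s; Δx = -38·6 + ½·-1·6² = -246 m; v ends -44 m/s.
10–15 s: v starts -44 m/s; Δx = -44·5 + ½·12·5² = -70 m; v ends 16 m/s.
x(15) = 3 + Σ Δx = -385 m.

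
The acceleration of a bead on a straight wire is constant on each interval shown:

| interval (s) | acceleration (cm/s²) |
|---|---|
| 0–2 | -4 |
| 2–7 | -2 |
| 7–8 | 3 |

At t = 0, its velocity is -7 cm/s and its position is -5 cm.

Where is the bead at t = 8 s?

On each constant-a segment, Δv = aΔt and Δx = v₀Δt + ½aΔt²; chain segment to segment.
0–2 s: v starts -7 cm/s; Δx = -7·2 + ½·-4·2² = -22 cm; v ends -15 cm/s.
2–7 s: v starts -15 cm/s; Δx = -15·5 + ½·-2·5² = -100 cm; v ends -25 cm/s.
7–8 s: v starts -25 cm/s; Δx = -25·1 + ½·3·1² = -23.5 cm; v ends -22 cm/s.
x(8) = -5 + Σ Δx = -150.5 cm.

-150.5 cm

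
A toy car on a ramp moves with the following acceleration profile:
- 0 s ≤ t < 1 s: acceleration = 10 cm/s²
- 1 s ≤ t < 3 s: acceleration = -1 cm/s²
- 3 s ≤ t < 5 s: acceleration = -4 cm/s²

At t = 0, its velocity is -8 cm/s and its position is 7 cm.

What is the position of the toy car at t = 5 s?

On each constant-a segment, Δv = aΔt and Δx = v₀Δt + ½aΔt²; chain segment to segment.
0–1 s: v starts -8 cm/s; Δx = -8·1 + ½·10·1² = -3 cm; v ends 2 cm/s.
1–3 s: v starts 2 cm/s; Δx = 2·2 + ½·-1·2² = 2 cm; v ends 0 cm/s.
3–5 s: v starts 0 cm/s; Δx = 0·2 + ½·-4·2² = -8 cm; v ends -8 cm/s.
x(5) = 7 + Σ Δx = -2 cm.

-2 cm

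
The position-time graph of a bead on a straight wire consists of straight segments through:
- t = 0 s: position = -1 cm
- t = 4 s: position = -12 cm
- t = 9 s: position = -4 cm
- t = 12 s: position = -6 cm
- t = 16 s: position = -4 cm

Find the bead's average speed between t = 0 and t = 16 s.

Average speed = (total path length)/(elapsed time); on a piecewise-linear x-t graph the path length is Σ|Δx|.
0–4 s: |Δx| = |-12 − -1| = 11 cm
4–9 s: |Δx| = |-4 − -12| = 8 cm
9–12 s: |Δx| = |-6 − -4| = 2 cm
12–16 s: |Δx| = |-4 − -6| = 2 cm
Total path = 23 cm; average speed = 23/16 = 1.4375 cm/s.

1.4375 cm/s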